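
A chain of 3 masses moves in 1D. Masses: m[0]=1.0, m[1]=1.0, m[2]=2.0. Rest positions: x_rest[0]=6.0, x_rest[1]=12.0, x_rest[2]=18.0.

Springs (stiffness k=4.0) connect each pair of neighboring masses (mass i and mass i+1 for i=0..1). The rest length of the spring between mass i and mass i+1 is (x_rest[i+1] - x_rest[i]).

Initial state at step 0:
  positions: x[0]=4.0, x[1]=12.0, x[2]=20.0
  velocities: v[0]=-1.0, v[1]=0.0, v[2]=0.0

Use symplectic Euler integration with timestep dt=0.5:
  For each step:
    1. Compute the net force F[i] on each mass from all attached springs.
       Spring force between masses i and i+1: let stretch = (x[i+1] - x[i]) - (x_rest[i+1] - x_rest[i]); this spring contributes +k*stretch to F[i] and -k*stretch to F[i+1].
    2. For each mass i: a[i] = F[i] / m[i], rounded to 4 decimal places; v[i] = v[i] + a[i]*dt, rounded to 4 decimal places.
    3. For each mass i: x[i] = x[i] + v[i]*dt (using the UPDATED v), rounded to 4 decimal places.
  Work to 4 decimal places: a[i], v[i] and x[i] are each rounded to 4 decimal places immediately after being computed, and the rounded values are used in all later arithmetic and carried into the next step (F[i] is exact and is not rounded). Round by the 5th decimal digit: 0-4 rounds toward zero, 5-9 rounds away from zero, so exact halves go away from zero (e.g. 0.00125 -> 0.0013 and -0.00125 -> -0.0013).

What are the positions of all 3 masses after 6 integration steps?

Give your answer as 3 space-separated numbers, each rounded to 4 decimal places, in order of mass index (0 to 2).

Step 0: x=[4.0000 12.0000 20.0000] v=[-1.0000 0.0000 0.0000]
Step 1: x=[5.5000 12.0000 19.0000] v=[3.0000 0.0000 -2.0000]
Step 2: x=[7.5000 12.5000 17.5000] v=[4.0000 1.0000 -3.0000]
Step 3: x=[8.5000 13.0000 16.5000] v=[2.0000 1.0000 -2.0000]
Step 4: x=[8.0000 12.5000 16.7500] v=[-1.0000 -1.0000 0.5000]
Step 5: x=[6.0000 11.7500 17.8750] v=[-4.0000 -1.5000 2.2500]
Step 6: x=[3.7500 11.3750 18.9375] v=[-4.5000 -0.7500 2.1250]

Answer: 3.7500 11.3750 18.9375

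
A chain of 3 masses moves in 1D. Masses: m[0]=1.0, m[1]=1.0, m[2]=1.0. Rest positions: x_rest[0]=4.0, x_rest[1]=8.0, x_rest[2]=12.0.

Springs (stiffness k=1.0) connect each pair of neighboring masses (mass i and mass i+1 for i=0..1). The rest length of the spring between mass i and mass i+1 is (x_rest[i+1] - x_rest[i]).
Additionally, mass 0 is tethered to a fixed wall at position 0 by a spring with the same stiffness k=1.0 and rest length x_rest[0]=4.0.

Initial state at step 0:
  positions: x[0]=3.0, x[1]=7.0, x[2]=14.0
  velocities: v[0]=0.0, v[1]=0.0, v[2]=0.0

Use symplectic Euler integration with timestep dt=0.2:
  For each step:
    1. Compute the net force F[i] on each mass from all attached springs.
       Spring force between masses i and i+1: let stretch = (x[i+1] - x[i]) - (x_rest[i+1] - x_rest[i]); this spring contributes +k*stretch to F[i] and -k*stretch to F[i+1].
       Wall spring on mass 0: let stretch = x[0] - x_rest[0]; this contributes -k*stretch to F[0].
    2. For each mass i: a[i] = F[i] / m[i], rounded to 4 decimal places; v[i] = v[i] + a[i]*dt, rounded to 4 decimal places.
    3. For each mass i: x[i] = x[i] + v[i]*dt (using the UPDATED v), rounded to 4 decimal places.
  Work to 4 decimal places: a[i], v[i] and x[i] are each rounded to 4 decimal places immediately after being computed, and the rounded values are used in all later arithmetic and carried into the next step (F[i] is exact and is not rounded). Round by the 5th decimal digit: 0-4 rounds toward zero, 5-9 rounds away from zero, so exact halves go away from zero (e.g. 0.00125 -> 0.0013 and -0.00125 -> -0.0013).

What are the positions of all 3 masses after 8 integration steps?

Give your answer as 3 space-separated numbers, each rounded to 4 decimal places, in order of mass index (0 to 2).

Step 0: x=[3.0000 7.0000 14.0000] v=[0.0000 0.0000 0.0000]
Step 1: x=[3.0400 7.1200 13.8800] v=[0.2000 0.6000 -0.6000]
Step 2: x=[3.1216 7.3472 13.6496] v=[0.4080 1.1360 -1.1520]
Step 3: x=[3.2474 7.6575 13.3271] v=[0.6288 1.5514 -1.6125]
Step 4: x=[3.4197 8.0182 12.9378] v=[0.8613 1.8033 -1.9464]
Step 5: x=[3.6391 8.3917 12.5117] v=[1.0971 1.8675 -2.1303]
Step 6: x=[3.9031 8.7399 12.0808] v=[1.3198 1.7410 -2.1543]
Step 7: x=[4.2044 9.0283 11.6763] v=[1.5065 1.4418 -2.0225]
Step 8: x=[4.5305 9.2296 11.3259] v=[1.6304 1.0066 -1.7521]

Answer: 4.5305 9.2296 11.3259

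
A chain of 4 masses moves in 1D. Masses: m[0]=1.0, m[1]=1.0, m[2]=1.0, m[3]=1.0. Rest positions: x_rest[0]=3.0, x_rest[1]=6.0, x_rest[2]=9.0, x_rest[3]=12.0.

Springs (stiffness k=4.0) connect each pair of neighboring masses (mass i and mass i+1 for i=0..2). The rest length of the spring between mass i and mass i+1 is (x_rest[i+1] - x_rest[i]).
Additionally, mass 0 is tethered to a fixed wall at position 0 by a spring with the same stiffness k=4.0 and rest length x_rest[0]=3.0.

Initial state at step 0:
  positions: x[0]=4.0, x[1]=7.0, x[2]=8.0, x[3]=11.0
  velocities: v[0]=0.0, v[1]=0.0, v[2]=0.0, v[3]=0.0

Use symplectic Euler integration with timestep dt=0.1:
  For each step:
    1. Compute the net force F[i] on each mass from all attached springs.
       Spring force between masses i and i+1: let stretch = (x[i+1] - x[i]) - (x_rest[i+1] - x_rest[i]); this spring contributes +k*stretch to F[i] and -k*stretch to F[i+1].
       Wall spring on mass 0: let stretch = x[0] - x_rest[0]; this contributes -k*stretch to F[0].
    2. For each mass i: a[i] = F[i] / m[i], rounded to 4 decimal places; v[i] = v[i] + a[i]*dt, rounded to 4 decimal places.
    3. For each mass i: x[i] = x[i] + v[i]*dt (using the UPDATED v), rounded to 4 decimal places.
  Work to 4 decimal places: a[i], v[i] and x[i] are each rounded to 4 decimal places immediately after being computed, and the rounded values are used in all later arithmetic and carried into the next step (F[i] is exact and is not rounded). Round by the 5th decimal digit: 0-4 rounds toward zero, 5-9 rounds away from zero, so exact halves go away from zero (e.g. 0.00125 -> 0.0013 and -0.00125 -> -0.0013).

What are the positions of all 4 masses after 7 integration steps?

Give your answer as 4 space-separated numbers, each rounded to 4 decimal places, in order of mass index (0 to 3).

Step 0: x=[4.0000 7.0000 8.0000 11.0000] v=[0.0000 0.0000 0.0000 0.0000]
Step 1: x=[3.9600 6.9200 8.0800 11.0000] v=[-0.4000 -0.8000 0.8000 0.0000]
Step 2: x=[3.8800 6.7680 8.2304 11.0032] v=[-0.8000 -1.5200 1.5040 0.0320]
Step 3: x=[3.7603 6.5590 8.4332 11.0155] v=[-1.1968 -2.0902 2.0282 0.1229]
Step 4: x=[3.6022 6.3130 8.6643 11.0445] v=[-1.5814 -2.4600 2.3114 0.2900]
Step 5: x=[3.4084 6.0526 8.8966 11.0983] v=[-1.9380 -2.6038 2.3230 0.5379]
Step 6: x=[3.1840 5.8002 9.1032 11.1840] v=[-2.2437 -2.5239 2.0661 0.8572]
Step 7: x=[2.9369 5.5753 9.2609 11.3065] v=[-2.4708 -2.2492 1.5772 1.2249]

Answer: 2.9369 5.5753 9.2609 11.3065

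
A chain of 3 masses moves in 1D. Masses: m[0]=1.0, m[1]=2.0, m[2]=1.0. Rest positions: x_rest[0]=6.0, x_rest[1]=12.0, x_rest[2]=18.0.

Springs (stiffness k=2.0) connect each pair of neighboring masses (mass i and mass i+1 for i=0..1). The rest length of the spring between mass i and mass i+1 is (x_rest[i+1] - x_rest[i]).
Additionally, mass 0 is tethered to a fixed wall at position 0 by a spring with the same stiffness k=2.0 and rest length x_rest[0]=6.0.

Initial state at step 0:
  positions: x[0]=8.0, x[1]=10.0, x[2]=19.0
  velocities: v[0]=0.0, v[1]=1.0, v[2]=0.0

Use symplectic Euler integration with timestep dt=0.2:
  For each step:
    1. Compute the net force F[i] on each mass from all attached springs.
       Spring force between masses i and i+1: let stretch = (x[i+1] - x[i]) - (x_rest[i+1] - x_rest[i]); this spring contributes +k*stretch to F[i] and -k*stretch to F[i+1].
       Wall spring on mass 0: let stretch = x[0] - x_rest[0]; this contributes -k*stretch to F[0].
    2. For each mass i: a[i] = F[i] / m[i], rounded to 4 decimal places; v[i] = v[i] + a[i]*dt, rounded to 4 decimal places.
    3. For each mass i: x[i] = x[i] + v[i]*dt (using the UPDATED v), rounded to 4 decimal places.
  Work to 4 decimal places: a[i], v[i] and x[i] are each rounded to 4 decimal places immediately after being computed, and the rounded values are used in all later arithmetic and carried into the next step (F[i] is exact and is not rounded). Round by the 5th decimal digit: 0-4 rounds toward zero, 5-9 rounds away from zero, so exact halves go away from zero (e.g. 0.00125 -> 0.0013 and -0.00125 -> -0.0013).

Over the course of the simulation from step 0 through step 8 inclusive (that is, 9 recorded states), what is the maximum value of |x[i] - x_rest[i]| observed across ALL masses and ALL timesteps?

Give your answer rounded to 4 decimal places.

Answer: 2.2702

Derivation:
Step 0: x=[8.0000 10.0000 19.0000] v=[0.0000 1.0000 0.0000]
Step 1: x=[7.5200 10.4800 18.7600] v=[-2.4000 2.4000 -1.2000]
Step 2: x=[6.6752 11.1728 18.3376] v=[-4.2240 3.4640 -2.1120]
Step 3: x=[5.6562 11.9723 17.8220] v=[-5.0950 3.9974 -2.5779]
Step 4: x=[4.6900 12.7531 17.3184] v=[-4.8310 3.9041 -2.5178]
Step 5: x=[3.9936 13.3940 16.9296] v=[-3.4818 3.2045 -1.9439]
Step 6: x=[3.7298 13.8003 16.7380] v=[-1.3191 2.0315 -0.9581]
Step 7: x=[3.9732 13.9213 16.7914] v=[1.2172 0.6049 0.2668]
Step 8: x=[4.6946 13.7592 17.0952] v=[3.6072 -0.8107 1.5188]
Max displacement = 2.2702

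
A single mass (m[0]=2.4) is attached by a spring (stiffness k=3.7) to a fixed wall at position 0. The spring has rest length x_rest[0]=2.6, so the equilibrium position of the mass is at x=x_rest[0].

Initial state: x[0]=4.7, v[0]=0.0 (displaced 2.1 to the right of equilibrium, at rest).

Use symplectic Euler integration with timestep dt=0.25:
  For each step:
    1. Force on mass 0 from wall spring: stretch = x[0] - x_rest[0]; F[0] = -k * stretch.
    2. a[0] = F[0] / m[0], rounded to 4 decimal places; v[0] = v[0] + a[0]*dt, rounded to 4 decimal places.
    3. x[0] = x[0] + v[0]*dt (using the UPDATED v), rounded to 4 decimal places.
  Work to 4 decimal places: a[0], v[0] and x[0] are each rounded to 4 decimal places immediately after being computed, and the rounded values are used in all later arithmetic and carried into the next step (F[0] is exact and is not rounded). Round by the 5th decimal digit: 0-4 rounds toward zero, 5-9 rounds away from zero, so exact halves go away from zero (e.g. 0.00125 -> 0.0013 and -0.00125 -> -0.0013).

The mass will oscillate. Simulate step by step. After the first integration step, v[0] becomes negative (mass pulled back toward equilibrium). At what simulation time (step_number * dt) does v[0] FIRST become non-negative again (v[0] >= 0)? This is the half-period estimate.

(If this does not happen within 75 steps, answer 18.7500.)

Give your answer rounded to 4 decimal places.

Answer: 2.7500

Derivation:
Step 0: x=[4.7000] v=[0.0000]
Step 1: x=[4.4977] v=[-0.8094]
Step 2: x=[4.1125] v=[-1.5408]
Step 3: x=[3.5816] v=[-2.1238]
Step 4: x=[2.9561] v=[-2.5021]
Step 5: x=[2.2963] v=[-2.6394]
Step 6: x=[1.6657] v=[-2.5224]
Step 7: x=[1.1251] v=[-2.1623]
Step 8: x=[0.7266] v=[-1.5939]
Step 9: x=[0.5086] v=[-0.8719]
Step 10: x=[0.4921] v=[-0.0659]
Step 11: x=[0.6787] v=[0.7465]
First v>=0 after going negative at step 11, time=2.7500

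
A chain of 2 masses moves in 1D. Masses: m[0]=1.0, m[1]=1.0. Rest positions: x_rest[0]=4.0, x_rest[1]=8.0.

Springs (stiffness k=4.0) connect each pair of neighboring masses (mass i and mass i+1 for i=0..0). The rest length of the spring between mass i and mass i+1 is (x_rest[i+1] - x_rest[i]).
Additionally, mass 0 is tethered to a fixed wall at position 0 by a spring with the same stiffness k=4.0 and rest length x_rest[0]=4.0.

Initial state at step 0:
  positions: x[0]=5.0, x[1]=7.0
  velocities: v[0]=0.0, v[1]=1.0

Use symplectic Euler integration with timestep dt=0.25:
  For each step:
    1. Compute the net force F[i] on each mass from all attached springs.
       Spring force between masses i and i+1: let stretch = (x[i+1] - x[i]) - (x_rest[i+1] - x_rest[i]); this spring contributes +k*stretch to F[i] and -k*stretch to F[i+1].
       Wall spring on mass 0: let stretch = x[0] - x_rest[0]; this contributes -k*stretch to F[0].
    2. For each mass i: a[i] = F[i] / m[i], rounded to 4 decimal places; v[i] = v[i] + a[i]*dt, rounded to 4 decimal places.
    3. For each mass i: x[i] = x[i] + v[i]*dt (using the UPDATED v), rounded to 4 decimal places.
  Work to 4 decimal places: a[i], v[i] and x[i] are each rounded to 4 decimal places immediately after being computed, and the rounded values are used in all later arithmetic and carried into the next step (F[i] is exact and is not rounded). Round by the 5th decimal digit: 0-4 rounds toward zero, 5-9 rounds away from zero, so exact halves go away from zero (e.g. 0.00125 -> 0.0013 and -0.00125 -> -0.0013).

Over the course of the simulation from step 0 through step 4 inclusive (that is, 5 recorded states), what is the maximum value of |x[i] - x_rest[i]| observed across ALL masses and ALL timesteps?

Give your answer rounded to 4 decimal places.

Answer: 1.1719

Derivation:
Step 0: x=[5.0000 7.0000] v=[0.0000 1.0000]
Step 1: x=[4.2500 7.7500] v=[-3.0000 3.0000]
Step 2: x=[3.3125 8.6250] v=[-3.7500 3.5000]
Step 3: x=[2.8750 9.1719] v=[-1.7500 2.1875]
Step 4: x=[3.2930 9.1446] v=[1.6719 -0.1094]
Max displacement = 1.1719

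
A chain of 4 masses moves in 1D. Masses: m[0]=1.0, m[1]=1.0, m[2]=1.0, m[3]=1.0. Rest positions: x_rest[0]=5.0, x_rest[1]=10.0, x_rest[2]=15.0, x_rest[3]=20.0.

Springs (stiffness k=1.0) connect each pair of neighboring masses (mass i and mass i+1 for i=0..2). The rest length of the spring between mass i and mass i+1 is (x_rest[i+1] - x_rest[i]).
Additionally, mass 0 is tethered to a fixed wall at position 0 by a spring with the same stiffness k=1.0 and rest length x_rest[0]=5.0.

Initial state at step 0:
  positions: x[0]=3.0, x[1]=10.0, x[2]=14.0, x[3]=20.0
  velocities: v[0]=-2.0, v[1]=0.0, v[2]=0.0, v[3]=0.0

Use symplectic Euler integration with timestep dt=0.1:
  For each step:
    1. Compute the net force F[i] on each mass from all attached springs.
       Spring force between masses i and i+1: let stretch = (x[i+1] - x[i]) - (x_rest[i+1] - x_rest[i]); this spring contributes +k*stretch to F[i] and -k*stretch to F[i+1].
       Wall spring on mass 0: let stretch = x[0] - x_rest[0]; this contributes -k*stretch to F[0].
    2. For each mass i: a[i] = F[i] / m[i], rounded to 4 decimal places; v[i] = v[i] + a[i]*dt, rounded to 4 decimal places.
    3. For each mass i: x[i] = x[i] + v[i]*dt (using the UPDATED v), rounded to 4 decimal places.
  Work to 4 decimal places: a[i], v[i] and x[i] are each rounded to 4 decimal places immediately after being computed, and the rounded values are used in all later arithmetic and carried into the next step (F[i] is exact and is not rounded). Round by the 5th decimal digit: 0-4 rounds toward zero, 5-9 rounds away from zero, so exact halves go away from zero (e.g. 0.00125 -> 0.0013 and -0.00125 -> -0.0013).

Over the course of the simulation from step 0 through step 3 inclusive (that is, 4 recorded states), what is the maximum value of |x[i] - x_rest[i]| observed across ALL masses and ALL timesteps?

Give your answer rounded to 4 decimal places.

Step 0: x=[3.0000 10.0000 14.0000 20.0000] v=[-2.0000 0.0000 0.0000 0.0000]
Step 1: x=[2.8400 9.9700 14.0200 19.9900] v=[-1.6000 -0.3000 0.2000 -0.1000]
Step 2: x=[2.7229 9.9092 14.0592 19.9703] v=[-1.1710 -0.6080 0.3920 -0.1970]
Step 3: x=[2.6504 9.8180 14.1160 19.9415] v=[-0.7247 -0.9116 0.5681 -0.2881]
Max displacement = 2.3496

Answer: 2.3496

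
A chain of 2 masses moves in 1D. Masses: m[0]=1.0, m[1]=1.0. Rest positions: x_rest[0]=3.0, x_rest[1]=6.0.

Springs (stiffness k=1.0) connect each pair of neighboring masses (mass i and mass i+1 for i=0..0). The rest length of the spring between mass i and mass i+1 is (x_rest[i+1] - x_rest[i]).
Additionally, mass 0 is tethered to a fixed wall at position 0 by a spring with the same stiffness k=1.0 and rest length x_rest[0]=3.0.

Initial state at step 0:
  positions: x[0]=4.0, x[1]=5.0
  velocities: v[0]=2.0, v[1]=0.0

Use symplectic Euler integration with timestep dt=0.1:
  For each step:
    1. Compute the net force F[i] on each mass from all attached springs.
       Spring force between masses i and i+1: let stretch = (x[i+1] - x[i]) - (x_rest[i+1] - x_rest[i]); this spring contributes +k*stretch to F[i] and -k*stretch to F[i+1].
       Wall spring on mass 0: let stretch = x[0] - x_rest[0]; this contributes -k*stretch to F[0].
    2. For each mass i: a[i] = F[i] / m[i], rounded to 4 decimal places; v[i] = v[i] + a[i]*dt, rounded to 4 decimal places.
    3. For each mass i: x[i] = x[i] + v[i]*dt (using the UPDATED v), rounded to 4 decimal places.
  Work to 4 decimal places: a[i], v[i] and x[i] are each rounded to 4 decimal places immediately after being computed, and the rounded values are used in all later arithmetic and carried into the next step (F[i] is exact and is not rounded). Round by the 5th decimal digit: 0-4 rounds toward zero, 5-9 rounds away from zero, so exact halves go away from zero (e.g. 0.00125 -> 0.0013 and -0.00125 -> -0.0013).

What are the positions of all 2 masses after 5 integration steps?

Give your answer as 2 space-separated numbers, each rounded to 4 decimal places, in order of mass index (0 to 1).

Step 0: x=[4.0000 5.0000] v=[2.0000 0.0000]
Step 1: x=[4.1700 5.0200] v=[1.7000 0.2000]
Step 2: x=[4.3068 5.0615] v=[1.3680 0.4150]
Step 3: x=[4.4081 5.1255] v=[1.0128 0.6395]
Step 4: x=[4.4725 5.2123] v=[0.6437 0.8678]
Step 5: x=[4.4995 5.3217] v=[0.2704 1.0938]

Answer: 4.4995 5.3217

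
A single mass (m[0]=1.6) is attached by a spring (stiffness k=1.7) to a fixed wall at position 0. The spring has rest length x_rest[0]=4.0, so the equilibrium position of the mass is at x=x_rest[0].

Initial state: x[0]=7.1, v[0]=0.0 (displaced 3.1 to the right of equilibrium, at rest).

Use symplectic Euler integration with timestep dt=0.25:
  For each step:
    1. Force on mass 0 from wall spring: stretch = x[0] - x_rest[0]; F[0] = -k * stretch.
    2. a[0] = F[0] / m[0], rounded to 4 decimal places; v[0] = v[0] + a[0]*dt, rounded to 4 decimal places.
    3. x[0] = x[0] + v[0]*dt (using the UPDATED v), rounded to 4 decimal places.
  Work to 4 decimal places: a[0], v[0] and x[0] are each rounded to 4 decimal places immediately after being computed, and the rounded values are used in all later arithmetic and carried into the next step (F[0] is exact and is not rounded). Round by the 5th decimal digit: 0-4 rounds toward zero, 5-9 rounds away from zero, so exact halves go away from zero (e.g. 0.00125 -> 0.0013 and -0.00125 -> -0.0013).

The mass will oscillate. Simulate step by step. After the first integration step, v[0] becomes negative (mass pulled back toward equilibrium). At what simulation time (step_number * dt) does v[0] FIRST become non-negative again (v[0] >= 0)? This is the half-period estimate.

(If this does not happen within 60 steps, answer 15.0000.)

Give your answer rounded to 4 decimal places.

Answer: 3.2500

Derivation:
Step 0: x=[7.1000] v=[0.0000]
Step 1: x=[6.8941] v=[-0.8235]
Step 2: x=[6.4960] v=[-1.5923]
Step 3: x=[5.9322] v=[-2.2553]
Step 4: x=[5.2401] v=[-2.7686]
Step 5: x=[4.4656] v=[-3.0980]
Step 6: x=[3.6602] v=[-3.2217]
Step 7: x=[2.8773] v=[-3.1315]
Step 8: x=[2.1690] v=[-2.8333]
Step 9: x=[1.5823] v=[-2.3470]
Step 10: x=[1.1561] v=[-1.7048]
Step 11: x=[0.9188] v=[-0.9494]
Step 12: x=[0.8861] v=[-0.1310]
Step 13: x=[1.0601] v=[0.6961]
First v>=0 after going negative at step 13, time=3.2500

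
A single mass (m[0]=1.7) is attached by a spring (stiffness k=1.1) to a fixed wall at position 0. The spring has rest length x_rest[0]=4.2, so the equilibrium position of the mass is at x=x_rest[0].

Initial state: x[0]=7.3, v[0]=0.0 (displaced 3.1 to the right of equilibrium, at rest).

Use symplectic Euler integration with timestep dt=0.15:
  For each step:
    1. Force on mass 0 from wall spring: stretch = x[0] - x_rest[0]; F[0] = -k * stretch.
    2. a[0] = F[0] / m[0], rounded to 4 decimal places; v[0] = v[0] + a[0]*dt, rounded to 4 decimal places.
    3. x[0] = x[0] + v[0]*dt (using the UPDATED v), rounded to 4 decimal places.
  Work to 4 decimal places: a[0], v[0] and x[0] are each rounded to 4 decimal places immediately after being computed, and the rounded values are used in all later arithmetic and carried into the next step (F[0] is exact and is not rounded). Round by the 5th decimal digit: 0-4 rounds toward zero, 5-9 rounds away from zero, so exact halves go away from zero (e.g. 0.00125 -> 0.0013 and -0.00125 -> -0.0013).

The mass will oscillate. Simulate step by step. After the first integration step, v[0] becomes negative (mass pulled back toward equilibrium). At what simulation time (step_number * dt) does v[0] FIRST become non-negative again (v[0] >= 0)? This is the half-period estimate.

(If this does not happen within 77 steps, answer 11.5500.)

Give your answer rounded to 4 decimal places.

Step 0: x=[7.3000] v=[0.0000]
Step 1: x=[7.2549] v=[-0.3009]
Step 2: x=[7.1653] v=[-0.5974]
Step 3: x=[7.0325] v=[-0.8852]
Step 4: x=[6.8585] v=[-1.1601]
Step 5: x=[6.6458] v=[-1.4181]
Step 6: x=[6.3975] v=[-1.6555]
Step 7: x=[6.1172] v=[-1.8688]
Step 8: x=[5.8090] v=[-2.0549]
Step 9: x=[5.4773] v=[-2.2111]
Step 10: x=[5.1270] v=[-2.3351]
Step 11: x=[4.7632] v=[-2.4251]
Step 12: x=[4.3912] v=[-2.4798]
Step 13: x=[4.0164] v=[-2.4984]
Step 14: x=[3.6443] v=[-2.4806]
Step 15: x=[3.2803] v=[-2.4267]
Step 16: x=[2.9297] v=[-2.3374]
Step 17: x=[2.5976] v=[-2.2141]
Step 18: x=[2.2888] v=[-2.0586]
Step 19: x=[2.0078] v=[-1.8731]
Step 20: x=[1.7588] v=[-1.6603]
Step 21: x=[1.5453] v=[-1.4234]
Step 22: x=[1.3704] v=[-1.1657]
Step 23: x=[1.2367] v=[-0.8911]
Step 24: x=[1.1462] v=[-0.6035]
Step 25: x=[1.1001] v=[-0.3071]
Step 26: x=[1.0992] v=[-0.0062]
Step 27: x=[1.1434] v=[0.2948]
First v>=0 after going negative at step 27, time=4.0500

Answer: 4.0500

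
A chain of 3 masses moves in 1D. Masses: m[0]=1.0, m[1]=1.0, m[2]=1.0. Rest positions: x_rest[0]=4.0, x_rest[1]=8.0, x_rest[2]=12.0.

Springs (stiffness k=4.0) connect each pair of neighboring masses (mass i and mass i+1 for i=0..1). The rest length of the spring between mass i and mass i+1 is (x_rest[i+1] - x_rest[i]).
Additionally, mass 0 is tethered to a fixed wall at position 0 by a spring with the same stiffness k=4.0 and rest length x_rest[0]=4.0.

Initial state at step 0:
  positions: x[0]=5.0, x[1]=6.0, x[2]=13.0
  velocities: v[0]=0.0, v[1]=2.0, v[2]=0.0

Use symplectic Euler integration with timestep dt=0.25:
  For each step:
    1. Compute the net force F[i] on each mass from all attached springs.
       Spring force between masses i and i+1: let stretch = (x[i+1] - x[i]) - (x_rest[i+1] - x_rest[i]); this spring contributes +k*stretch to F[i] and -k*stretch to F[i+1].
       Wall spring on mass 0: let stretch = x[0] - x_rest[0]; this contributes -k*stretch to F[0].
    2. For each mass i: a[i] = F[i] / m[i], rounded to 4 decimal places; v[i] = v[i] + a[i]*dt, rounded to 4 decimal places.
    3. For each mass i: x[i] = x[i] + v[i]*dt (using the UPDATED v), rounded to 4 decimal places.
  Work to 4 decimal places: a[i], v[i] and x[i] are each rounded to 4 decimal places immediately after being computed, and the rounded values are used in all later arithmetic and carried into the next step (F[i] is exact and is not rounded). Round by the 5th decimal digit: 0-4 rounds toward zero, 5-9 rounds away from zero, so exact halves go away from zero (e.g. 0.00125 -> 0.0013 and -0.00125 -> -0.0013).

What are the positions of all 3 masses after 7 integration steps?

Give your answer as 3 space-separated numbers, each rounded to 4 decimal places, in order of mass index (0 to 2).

Answer: 5.3436 7.3117 13.7834

Derivation:
Step 0: x=[5.0000 6.0000 13.0000] v=[0.0000 2.0000 0.0000]
Step 1: x=[4.0000 8.0000 12.2500] v=[-4.0000 8.0000 -3.0000]
Step 2: x=[3.0000 10.0625 11.4375] v=[-4.0000 8.2500 -3.2500]
Step 3: x=[3.0156 10.7031 11.2813] v=[0.0625 2.5625 -0.6250]
Step 4: x=[4.1992 9.5664 11.9805] v=[4.7344 -4.5468 2.7968]
Step 5: x=[5.6748 7.6914 13.0762] v=[5.9024 -7.4999 4.3827]
Step 6: x=[6.2359 6.6585 13.8257] v=[2.2442 -4.1317 2.9979]
Step 7: x=[5.3436 7.3117 13.7834] v=[-3.5691 2.6129 -0.1693]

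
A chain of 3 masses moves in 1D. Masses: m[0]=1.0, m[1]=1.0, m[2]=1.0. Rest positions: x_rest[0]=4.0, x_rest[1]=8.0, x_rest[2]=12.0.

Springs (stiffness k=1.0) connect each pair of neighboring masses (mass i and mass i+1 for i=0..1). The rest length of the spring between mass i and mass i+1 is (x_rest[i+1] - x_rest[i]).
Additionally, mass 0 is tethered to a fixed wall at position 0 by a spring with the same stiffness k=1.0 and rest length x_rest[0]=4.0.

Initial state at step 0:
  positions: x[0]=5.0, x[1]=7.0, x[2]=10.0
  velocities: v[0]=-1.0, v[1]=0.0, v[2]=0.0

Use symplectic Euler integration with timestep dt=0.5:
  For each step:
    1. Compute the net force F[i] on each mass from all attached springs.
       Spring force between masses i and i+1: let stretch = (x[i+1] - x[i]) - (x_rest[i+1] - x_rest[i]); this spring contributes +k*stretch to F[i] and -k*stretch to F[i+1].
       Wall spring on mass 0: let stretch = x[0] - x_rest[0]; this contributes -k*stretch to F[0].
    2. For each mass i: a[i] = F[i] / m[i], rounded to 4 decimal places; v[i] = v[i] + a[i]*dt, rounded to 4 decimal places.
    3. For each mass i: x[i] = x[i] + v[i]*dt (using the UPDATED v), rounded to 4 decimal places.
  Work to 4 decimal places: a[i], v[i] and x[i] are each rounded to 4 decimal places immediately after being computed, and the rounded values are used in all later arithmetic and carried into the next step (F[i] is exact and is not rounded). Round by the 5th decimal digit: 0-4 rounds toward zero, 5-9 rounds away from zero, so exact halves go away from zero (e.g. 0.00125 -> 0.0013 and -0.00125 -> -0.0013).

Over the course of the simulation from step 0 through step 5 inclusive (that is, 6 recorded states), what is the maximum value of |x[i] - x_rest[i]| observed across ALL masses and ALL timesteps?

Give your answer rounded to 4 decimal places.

Answer: 2.2500

Derivation:
Step 0: x=[5.0000 7.0000 10.0000] v=[-1.0000 0.0000 0.0000]
Step 1: x=[3.7500 7.2500 10.2500] v=[-2.5000 0.5000 0.5000]
Step 2: x=[2.4375 7.3750 10.7500] v=[-2.6250 0.2500 1.0000]
Step 3: x=[1.7500 7.1094 11.4063] v=[-1.3750 -0.5313 1.3125]
Step 4: x=[1.9649 6.5781 11.9884] v=[0.4297 -1.0626 1.1641]
Step 5: x=[2.8419 6.2461 12.2179] v=[1.7539 -0.6641 0.4590]
Max displacement = 2.2500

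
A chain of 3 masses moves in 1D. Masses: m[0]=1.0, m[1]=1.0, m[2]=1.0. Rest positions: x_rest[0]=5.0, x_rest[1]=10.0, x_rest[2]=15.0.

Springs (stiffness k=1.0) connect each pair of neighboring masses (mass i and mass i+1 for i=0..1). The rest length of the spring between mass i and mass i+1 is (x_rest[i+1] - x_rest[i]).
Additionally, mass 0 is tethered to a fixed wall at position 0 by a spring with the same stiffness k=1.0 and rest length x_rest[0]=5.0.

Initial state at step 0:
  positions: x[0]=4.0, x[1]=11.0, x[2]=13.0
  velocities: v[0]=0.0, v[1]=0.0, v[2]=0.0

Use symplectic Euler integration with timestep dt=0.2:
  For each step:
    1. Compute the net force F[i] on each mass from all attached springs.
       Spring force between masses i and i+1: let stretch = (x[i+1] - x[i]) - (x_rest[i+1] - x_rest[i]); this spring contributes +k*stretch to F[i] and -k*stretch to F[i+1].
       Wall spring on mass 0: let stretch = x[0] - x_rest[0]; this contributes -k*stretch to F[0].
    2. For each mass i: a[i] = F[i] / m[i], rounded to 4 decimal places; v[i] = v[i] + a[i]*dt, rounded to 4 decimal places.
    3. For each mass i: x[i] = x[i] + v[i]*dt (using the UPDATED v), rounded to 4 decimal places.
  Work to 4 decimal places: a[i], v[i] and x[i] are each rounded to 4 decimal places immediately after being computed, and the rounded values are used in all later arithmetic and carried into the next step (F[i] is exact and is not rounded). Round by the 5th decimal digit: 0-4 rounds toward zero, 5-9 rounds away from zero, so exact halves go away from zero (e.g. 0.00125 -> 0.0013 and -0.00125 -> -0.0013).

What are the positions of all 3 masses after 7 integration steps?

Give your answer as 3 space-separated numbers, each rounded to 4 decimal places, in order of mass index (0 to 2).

Step 0: x=[4.0000 11.0000 13.0000] v=[0.0000 0.0000 0.0000]
Step 1: x=[4.1200 10.8000 13.1200] v=[0.6000 -1.0000 0.6000]
Step 2: x=[4.3424 10.4256 13.3472] v=[1.1120 -1.8720 1.1360]
Step 3: x=[4.6344 9.9247 13.6575] v=[1.4602 -2.5043 1.5517]
Step 4: x=[4.9527 9.3615 14.0185] v=[1.5914 -2.8158 1.8051]
Step 5: x=[5.2492 8.8083 14.3932] v=[1.4826 -2.7662 1.8737]
Step 6: x=[5.4781 8.3361 14.7445] v=[1.1446 -2.3610 1.7567]
Step 7: x=[5.6022 8.0059 15.0395] v=[0.6206 -1.6509 1.4750]

Answer: 5.6022 8.0059 15.0395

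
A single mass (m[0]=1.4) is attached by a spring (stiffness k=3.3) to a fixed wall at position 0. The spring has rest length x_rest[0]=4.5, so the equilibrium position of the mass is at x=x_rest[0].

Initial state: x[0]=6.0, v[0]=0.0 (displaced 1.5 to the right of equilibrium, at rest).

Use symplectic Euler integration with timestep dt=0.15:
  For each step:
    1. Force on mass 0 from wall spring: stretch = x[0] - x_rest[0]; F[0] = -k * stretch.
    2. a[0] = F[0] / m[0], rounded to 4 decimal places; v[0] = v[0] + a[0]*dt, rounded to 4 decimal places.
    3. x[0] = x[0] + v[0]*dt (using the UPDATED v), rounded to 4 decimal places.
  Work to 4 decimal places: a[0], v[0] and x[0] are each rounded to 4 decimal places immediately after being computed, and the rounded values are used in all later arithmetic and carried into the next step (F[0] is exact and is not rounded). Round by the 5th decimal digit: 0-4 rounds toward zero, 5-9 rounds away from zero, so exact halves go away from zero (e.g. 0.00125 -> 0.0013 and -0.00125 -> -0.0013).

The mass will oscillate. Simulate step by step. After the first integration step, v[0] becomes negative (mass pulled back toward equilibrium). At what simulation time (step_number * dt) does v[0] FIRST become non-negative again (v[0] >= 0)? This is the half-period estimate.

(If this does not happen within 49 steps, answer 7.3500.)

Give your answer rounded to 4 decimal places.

Step 0: x=[6.0000] v=[0.0000]
Step 1: x=[5.9204] v=[-0.5304]
Step 2: x=[5.7655] v=[-1.0326]
Step 3: x=[5.5435] v=[-1.4801]
Step 4: x=[5.2661] v=[-1.8491]
Step 5: x=[4.9481] v=[-2.1200]
Step 6: x=[4.6063] v=[-2.2784]
Step 7: x=[4.2589] v=[-2.3160]
Step 8: x=[3.9243] v=[-2.2308]
Step 9: x=[3.6202] v=[-2.0273]
Step 10: x=[3.3628] v=[-1.7162]
Step 11: x=[3.1657] v=[-1.3141]
Step 12: x=[3.0394] v=[-0.8423]
Step 13: x=[2.9905] v=[-0.3259]
Step 14: x=[3.0217] v=[0.2078]
First v>=0 after going negative at step 14, time=2.1000

Answer: 2.1000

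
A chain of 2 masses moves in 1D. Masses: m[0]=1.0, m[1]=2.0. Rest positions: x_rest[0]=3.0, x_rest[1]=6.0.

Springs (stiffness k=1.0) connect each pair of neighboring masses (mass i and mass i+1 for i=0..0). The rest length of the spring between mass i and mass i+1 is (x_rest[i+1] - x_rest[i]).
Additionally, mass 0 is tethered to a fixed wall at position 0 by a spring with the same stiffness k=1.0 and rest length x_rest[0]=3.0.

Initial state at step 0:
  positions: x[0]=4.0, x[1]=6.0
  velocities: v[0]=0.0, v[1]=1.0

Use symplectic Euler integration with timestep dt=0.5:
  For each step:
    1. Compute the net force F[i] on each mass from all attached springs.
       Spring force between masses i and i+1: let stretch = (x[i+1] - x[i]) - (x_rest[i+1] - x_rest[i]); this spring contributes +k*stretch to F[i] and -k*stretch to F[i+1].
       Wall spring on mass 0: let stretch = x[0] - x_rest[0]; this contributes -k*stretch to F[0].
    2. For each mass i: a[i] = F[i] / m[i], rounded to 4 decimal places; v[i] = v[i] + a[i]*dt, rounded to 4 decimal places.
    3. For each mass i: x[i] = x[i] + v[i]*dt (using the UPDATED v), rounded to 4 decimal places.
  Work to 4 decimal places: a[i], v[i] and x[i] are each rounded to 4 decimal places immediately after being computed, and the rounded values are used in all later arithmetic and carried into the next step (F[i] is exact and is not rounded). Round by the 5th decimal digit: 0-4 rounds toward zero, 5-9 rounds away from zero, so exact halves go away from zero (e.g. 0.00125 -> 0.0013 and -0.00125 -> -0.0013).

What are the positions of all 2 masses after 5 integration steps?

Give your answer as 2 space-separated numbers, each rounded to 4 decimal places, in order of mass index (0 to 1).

Answer: 3.8223 7.8304

Derivation:
Step 0: x=[4.0000 6.0000] v=[0.0000 1.0000]
Step 1: x=[3.5000 6.6250] v=[-1.0000 1.2500]
Step 2: x=[2.9063 7.2344] v=[-1.1875 1.2188]
Step 3: x=[2.6680 7.6778] v=[-0.4766 0.8868]
Step 4: x=[3.0152 7.8700] v=[0.6943 0.3844]
Step 5: x=[3.8223 7.8304] v=[1.6141 -0.0793]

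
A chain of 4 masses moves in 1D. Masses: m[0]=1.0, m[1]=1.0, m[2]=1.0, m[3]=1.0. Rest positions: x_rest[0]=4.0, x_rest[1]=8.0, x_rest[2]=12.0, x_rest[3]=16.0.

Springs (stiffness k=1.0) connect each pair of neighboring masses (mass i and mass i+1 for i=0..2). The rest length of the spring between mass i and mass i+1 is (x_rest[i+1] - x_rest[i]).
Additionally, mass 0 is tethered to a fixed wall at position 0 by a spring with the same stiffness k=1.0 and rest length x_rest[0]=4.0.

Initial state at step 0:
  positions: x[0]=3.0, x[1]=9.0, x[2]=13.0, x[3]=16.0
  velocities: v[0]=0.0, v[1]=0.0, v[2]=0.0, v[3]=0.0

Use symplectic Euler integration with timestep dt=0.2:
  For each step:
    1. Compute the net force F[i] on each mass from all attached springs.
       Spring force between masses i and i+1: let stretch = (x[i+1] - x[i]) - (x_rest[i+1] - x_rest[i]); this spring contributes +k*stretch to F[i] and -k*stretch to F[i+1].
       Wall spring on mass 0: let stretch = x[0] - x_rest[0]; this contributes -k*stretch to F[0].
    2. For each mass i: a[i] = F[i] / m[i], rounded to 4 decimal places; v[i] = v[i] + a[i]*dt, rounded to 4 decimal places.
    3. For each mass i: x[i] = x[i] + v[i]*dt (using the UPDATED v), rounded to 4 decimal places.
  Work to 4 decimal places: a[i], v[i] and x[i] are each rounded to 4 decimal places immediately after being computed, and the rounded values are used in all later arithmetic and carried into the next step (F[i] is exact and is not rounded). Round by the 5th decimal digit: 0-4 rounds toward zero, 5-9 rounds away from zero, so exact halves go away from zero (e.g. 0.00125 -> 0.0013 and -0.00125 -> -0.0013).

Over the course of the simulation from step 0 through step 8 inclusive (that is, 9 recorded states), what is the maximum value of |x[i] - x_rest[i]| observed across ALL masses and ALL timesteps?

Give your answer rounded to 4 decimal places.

Answer: 1.2080

Derivation:
Step 0: x=[3.0000 9.0000 13.0000 16.0000] v=[0.0000 0.0000 0.0000 0.0000]
Step 1: x=[3.1200 8.9200 12.9600 16.0400] v=[0.6000 -0.4000 -0.2000 0.2000]
Step 2: x=[3.3472 8.7696 12.8816 16.1168] v=[1.1360 -0.7520 -0.3920 0.3840]
Step 3: x=[3.6574 8.5668 12.7681 16.2242] v=[1.5510 -1.0141 -0.5674 0.5370]
Step 4: x=[4.0177 8.3357 12.6248 16.3534] v=[1.8014 -1.1557 -0.7164 0.6458]
Step 5: x=[4.3900 8.1034 12.4591 16.4934] v=[1.8615 -1.1615 -0.8285 0.7001]
Step 6: x=[4.7352 7.8968 12.2805 16.6320] v=[1.7262 -1.0330 -0.8928 0.6932]
Step 7: x=[5.0175 7.7391 12.1007 16.7566] v=[1.4115 -0.7886 -0.8992 0.6229]
Step 8: x=[5.2080 7.6470 11.9326 16.8549] v=[0.9523 -0.4606 -0.8403 0.4917]
Max displacement = 1.2080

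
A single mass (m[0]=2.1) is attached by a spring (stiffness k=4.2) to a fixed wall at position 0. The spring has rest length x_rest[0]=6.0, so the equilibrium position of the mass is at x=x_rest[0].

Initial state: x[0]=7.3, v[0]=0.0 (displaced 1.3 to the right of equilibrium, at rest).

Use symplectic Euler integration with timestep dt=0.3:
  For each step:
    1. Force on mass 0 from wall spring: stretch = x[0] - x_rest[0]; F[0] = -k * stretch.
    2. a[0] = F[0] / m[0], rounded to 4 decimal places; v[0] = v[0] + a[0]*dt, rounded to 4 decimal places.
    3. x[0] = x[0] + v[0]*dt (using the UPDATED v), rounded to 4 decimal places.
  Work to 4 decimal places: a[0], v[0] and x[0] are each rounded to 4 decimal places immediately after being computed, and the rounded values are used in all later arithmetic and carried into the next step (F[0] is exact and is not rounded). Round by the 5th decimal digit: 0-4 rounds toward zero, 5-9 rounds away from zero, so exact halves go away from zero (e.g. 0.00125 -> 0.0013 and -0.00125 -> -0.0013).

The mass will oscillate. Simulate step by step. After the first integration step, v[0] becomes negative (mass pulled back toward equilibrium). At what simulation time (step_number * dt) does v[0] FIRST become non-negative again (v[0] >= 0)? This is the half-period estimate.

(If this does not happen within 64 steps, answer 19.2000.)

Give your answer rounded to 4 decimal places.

Answer: 2.4000

Derivation:
Step 0: x=[7.3000] v=[0.0000]
Step 1: x=[7.0660] v=[-0.7800]
Step 2: x=[6.6401] v=[-1.4196]
Step 3: x=[6.0990] v=[-1.8037]
Step 4: x=[5.5401] v=[-1.8631]
Step 5: x=[5.0639] v=[-1.5872]
Step 6: x=[4.7563] v=[-1.0255]
Step 7: x=[4.6725] v=[-0.2793]
Step 8: x=[4.8277] v=[0.5172]
First v>=0 after going negative at step 8, time=2.4000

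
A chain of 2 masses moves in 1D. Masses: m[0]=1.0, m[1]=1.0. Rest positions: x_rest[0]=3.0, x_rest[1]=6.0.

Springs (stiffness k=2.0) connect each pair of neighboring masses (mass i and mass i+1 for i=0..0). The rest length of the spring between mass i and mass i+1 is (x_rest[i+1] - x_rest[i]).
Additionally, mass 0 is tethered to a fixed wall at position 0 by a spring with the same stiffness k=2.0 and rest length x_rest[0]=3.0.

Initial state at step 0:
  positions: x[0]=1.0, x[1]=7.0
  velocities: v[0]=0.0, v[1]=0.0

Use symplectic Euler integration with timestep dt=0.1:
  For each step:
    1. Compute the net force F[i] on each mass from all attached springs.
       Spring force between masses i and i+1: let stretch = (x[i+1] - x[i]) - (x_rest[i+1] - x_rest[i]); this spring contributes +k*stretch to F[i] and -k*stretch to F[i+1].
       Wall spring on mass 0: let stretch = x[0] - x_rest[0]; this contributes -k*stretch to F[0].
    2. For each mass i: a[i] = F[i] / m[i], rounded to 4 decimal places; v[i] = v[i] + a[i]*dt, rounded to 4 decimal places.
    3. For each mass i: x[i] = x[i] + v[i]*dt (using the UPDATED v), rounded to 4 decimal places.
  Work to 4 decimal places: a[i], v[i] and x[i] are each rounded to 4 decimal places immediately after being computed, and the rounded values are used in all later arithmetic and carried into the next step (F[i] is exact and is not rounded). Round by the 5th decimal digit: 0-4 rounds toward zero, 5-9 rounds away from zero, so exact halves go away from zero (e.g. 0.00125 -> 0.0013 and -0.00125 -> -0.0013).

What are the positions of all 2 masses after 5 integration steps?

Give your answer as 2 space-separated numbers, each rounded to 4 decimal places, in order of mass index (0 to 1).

Answer: 2.3255 6.2073

Derivation:
Step 0: x=[1.0000 7.0000] v=[0.0000 0.0000]
Step 1: x=[1.1000 6.9400] v=[1.0000 -0.6000]
Step 2: x=[1.2948 6.8232] v=[1.9480 -1.1680]
Step 3: x=[1.5743 6.6558] v=[2.7947 -1.6737]
Step 4: x=[1.9239 6.4468] v=[3.4961 -2.0900]
Step 5: x=[2.3255 6.2073] v=[4.0159 -2.3946]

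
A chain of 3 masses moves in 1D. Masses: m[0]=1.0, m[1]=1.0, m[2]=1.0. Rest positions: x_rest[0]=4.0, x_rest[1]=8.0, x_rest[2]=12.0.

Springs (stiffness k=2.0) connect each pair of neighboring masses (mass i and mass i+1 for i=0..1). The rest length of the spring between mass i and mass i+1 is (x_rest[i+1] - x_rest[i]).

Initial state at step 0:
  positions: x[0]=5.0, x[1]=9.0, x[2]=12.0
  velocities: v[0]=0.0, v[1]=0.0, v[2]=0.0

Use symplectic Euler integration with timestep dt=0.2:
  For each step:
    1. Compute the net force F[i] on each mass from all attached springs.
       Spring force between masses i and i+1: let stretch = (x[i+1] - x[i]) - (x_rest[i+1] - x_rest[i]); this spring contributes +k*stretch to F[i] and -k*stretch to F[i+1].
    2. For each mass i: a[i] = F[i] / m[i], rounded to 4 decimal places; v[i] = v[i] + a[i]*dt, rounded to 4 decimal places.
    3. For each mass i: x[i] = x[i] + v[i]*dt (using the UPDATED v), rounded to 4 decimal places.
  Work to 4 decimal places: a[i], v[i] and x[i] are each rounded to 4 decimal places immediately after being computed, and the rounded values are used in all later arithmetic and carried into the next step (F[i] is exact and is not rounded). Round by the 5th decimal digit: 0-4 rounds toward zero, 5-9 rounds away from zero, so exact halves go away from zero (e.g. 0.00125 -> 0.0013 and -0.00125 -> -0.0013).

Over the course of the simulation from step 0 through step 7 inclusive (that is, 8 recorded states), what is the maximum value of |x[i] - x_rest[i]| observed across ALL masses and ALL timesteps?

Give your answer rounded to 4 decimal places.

Step 0: x=[5.0000 9.0000 12.0000] v=[0.0000 0.0000 0.0000]
Step 1: x=[5.0000 8.9200 12.0800] v=[0.0000 -0.4000 0.4000]
Step 2: x=[4.9936 8.7792 12.2272] v=[-0.0320 -0.7040 0.7360]
Step 3: x=[4.9700 8.6114 12.4186] v=[-0.1178 -0.8390 0.9568]
Step 4: x=[4.9178 8.4569 12.6254] v=[-0.2612 -0.7727 1.0339]
Step 5: x=[4.8287 8.3527 12.8187] v=[-0.4456 -0.5209 0.9665]
Step 6: x=[4.7015 8.3239 12.9747] v=[-0.6360 -0.1441 0.7801]
Step 7: x=[4.5441 8.3774 13.0787] v=[-0.7870 0.2673 0.5198]
Max displacement = 1.0787

Answer: 1.0787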